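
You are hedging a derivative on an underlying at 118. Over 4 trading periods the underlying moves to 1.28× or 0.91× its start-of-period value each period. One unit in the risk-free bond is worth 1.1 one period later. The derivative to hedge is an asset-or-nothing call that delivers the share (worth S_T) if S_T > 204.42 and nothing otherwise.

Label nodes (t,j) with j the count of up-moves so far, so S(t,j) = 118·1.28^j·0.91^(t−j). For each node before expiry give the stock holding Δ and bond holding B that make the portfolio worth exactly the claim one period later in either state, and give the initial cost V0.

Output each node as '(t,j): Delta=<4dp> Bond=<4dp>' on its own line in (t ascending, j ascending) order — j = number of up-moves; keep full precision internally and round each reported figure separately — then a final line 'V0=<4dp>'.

(0,0): Delta=1.7047 Bond=-145.5855
(1,0): Delta=1.2352 Bond=-109.7283
(1,1): Delta=2.0210 Bond=-207.9063
(2,0): Delta=0.0000 Bond=0.0000
(2,1): Delta=2.0672 Bond=-235.0496
(2,2): Delta=1.9898 Bond=-222.6786
(3,0): Delta=0.0000 Bond=0.0000
(3,1): Delta=0.0000 Bond=0.0000
(3,2): Delta=3.4595 Bond=-503.5009
(3,3): Delta=1.0000 Bond=0.0000
V0=55.5731

Risk-neutral probability p* = (R−d)/(u−d) = (1.1−0.91)/(1.28−0.91) = 0.5135.
Terminal payoffs: V(4,0)=0.0000, V(4,1)=0.0000, V(4,2)=0.0000, V(4,3)=225.1922, V(4,4)=316.7538
(3,0): S=88.9214. Δ = (V_up−V_dn)/(S_up−S_dn) = (0.0000−0.0000)/(113.8194−80.9185) = 0.0000. V = [p*·0.0000 + (1−p*)·0.0000]/1.1 = 0.0000. B = V − Δ·S = 0.0000.
(3,1): S=125.0762. Δ = (V_up−V_dn)/(S_up−S_dn) = (0.0000−0.0000)/(160.0976−113.8194) = 0.0000. V = [p*·0.0000 + (1−p*)·0.0000]/1.1 = 0.0000. B = V − Δ·S = 0.0000.
(3,2): S=175.9314. Δ = (V_up−V_dn)/(S_up−S_dn) = (225.1922−0.0000)/(225.1922−160.0976) = 3.4595. V = [p*·225.1922 + (1−p*)·0.0000]/1.1 = 105.1266. B = V − Δ·S = -503.5009.
(3,3): S=247.4639. Δ = (V_up−V_dn)/(S_up−S_dn) = (316.7538−225.1922)/(316.7538−225.1922) = 1.0000. V = [p*·316.7538 + (1−p*)·225.1922]/1.1 = 247.4639. B = V − Δ·S = 0.0000.
(2,0): S=97.7158. Δ = (V_up−V_dn)/(S_up−S_dn) = (0.0000−0.0000)/(125.0762−88.9214) = 0.0000. V = [p*·0.0000 + (1−p*)·0.0000]/1.1 = 0.0000. B = V − Δ·S = 0.0000.
(2,1): S=137.4464. Δ = (V_up−V_dn)/(S_up−S_dn) = (105.1266−0.0000)/(175.9314−125.0762) = 2.0672. V = [p*·105.1266 + (1−p*)·0.0000]/1.1 = 49.0763. B = V − Δ·S = -235.0496.
(2,2): S=193.3312. Δ = (V_up−V_dn)/(S_up−S_dn) = (247.4639−105.1266)/(247.4639−175.9314) = 1.9898. V = [p*·247.4639 + (1−p*)·105.1266]/1.1 = 162.0170. B = V − Δ·S = -222.6786.
(1,0): S=107.3800. Δ = (V_up−V_dn)/(S_up−S_dn) = (49.0763−0.0000)/(137.4464−97.7158) = 1.2352. V = [p*·49.0763 + (1−p*)·0.0000]/1.1 = 22.9103. B = V − Δ·S = -109.7283.
(1,1): S=151.0400. Δ = (V_up−V_dn)/(S_up−S_dn) = (162.0170−49.0763)/(193.3312−137.4464) = 2.0210. V = [p*·162.0170 + (1−p*)·49.0763]/1.1 = 97.3390. B = V − Δ·S = -207.9063.
(0,0): S=118.0000. Δ = (V_up−V_dn)/(S_up−S_dn) = (97.3390−22.9103)/(151.0400−107.3800) = 1.7047. V = [p*·97.3390 + (1−p*)·22.9103]/1.1 = 55.5731. B = V − Δ·S = -145.5855.
The time-0 hedge costs 55.5731, which is the no-arbitrage price.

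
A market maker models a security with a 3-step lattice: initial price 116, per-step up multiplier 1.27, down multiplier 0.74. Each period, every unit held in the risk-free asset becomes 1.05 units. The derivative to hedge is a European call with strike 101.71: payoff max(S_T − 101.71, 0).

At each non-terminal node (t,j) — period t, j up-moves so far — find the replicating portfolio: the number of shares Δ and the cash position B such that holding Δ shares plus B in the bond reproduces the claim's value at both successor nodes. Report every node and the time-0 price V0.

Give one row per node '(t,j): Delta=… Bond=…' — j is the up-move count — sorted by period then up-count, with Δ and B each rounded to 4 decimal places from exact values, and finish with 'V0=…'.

No-arbitrage ⇒ martingale measure with p* = (R−d)/(u−d) = 0.5849.
At expiry t=3: V(3,0)=0.0000, V(3,1)=0.0000, V(3,2)=36.7413, V(3,3)=135.9024
  t=2,j=0: stock 63.5216 → up 80.6724 (V=0.0000), down 47.0060 (V=0.0000). Price 0.0000; hedge Δ=0.0000, bond B=0.0000.
  t=2,j=1: stock 109.0168 → up 138.4513 (V=36.7413), down 80.6724 (V=0.0000). Price 20.4669; hedge Δ=0.6359, bond B=-48.8564.
  t=2,j=2: stock 187.0964 → up 237.6124 (V=135.9024), down 138.4513 (V=36.7413). Price 90.2297; hedge Δ=1.0000, bond B=-96.8667.
  t=1,j=0: stock 85.8400 → up 109.0168 (V=20.4669), down 63.5216 (V=0.0000). Price 11.4011; hedge Δ=0.4499, bond B=-27.2156.
  t=1,j=1: stock 147.3200 → up 187.0964 (V=90.2297), down 109.0168 (V=20.4669). Price 58.3539; hedge Δ=0.8935, bond B=-73.2742.
  t=0,j=0: stock 116.0000 → up 147.3200 (V=58.3539), down 85.8400 (V=11.4011). Price 37.0134; hedge Δ=0.7637, bond B=-51.5767.
The time-0 hedge costs 37.0134, which is the no-arbitrage price.

(0,0): Delta=0.7637 Bond=-51.5767
(1,0): Delta=0.4499 Bond=-27.2156
(1,1): Delta=0.8935 Bond=-73.2742
(2,0): Delta=0.0000 Bond=0.0000
(2,1): Delta=0.6359 Bond=-48.8564
(2,2): Delta=1.0000 Bond=-96.8667
V0=37.0134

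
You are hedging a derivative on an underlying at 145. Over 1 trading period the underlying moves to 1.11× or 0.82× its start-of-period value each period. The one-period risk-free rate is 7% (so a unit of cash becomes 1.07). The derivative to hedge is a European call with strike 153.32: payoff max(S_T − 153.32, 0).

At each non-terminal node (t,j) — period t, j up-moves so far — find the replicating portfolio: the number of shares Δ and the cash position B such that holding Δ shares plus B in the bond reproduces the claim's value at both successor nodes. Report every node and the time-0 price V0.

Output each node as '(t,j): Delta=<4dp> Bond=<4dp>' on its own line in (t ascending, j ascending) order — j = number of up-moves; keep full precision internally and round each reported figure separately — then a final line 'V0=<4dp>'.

No-arbitrage ⇒ martingale measure with p* = (R−d)/(u−d) = 0.8621.
Terminal values V(1,·): V(1,0)=0.0000, V(1,1)=7.6300
Node (0,0) S=145.0000: V=(p*·7.6300+(1−p*)·0.0000)/1.07=6.1473; Δ=(7.6300−0.0000)/(160.9500−118.9000)=0.1815; B=V−Δ·S=-20.1631
Self-financing check: at every node Δ·S+B equals the discounted successor values.

(0,0): Delta=0.1815 Bond=-20.1631
V0=6.1473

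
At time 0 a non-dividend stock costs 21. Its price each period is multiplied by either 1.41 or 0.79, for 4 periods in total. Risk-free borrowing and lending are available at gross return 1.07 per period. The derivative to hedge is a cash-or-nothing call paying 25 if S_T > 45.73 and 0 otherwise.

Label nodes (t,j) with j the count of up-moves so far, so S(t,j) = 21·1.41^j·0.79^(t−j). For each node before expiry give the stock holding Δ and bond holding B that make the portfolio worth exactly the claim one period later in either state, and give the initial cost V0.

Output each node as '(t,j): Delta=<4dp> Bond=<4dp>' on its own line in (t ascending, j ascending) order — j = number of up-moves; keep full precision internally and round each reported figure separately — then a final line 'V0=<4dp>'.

(0,0): Delta=0.5259 Bond=-6.3975
(1,0): Delta=0.4330 Bond=-5.3034
(1,1): Delta=0.5892 Bond=-8.7176
(2,0): Delta=0.0000 Bond=0.0000
(2,1): Delta=0.7276 Bond=-12.5653
(2,2): Delta=0.4950 Bond=-5.3965
(3,0): Delta=0.0000 Bond=0.0000
(3,1): Delta=0.0000 Bond=0.0000
(3,2): Delta=1.2225 Bond=-29.7709
(3,3): Delta=0.0000 Bond=23.3645
V0=4.6468

Risk-neutral probability p* = (R−d)/(u−d) = (1.07−0.79)/(1.41−0.79) = 0.4516.
Terminal values V(4,·): V(4,0)=0.0000, V(4,1)=0.0000, V(4,2)=0.0000, V(4,3)=25.0000, V(4,4)=25.0000
(3,0): S=10.3538. Δ = (V_up−V_dn)/(S_up−S_dn) = (0.0000−0.0000)/(14.5989−8.1795) = 0.0000. V = [p*·0.0000 + (1−p*)·0.0000]/1.07 = 0.0000. B = V − Δ·S = 0.0000.
(3,1): S=18.4796. Δ = (V_up−V_dn)/(S_up−S_dn) = (0.0000−0.0000)/(26.0562−14.5989) = 0.0000. V = [p*·0.0000 + (1−p*)·0.0000]/1.07 = 0.0000. B = V − Δ·S = 0.0000.
(3,2): S=32.9826. Δ = (V_up−V_dn)/(S_up−S_dn) = (25.0000−0.0000)/(46.5054−26.0562) = 1.2225. V = [p*·25.0000 + (1−p*)·0.0000]/1.07 = 10.5517. B = V − Δ·S = -29.7709.
(3,3): S=58.8676. Δ = (V_up−V_dn)/(S_up−S_dn) = (25.0000−25.0000)/(83.0034−46.5054) = 0.0000. V = [p*·25.0000 + (1−p*)·25.0000]/1.07 = 23.3645. B = V − Δ·S = 23.3645.
(2,0): S=13.1061. Δ = (V_up−V_dn)/(S_up−S_dn) = (0.0000−0.0000)/(18.4796−10.3538) = 0.0000. V = [p*·0.0000 + (1−p*)·0.0000]/1.07 = 0.0000. B = V − Δ·S = 0.0000.
(2,1): S=23.3919. Δ = (V_up−V_dn)/(S_up−S_dn) = (10.5517−0.0000)/(32.9826−18.4796) = 0.7276. V = [p*·10.5517 + (1−p*)·0.0000]/1.07 = 4.4535. B = V − Δ·S = -12.5653.
(2,2): S=41.7501. Δ = (V_up−V_dn)/(S_up−S_dn) = (23.3645−10.5517)/(58.8676−32.9826) = 0.4950. V = [p*·23.3645 + (1−p*)·10.5517]/1.07 = 15.2693. B = V − Δ·S = -5.3965.
(1,0): S=16.5900. Δ = (V_up−V_dn)/(S_up−S_dn) = (4.4535−0.0000)/(23.3919−13.1061) = 0.4330. V = [p*·4.4535 + (1−p*)·0.0000]/1.07 = 1.8797. B = V − Δ·S = -5.3034.
(1,1): S=29.6100. Δ = (V_up−V_dn)/(S_up−S_dn) = (15.2693−4.4535)/(41.7501−23.3919) = 0.5892. V = [p*·15.2693 + (1−p*)·4.4535]/1.07 = 8.7272. B = V − Δ·S = -8.7176.
(0,0): S=21.0000. Δ = (V_up−V_dn)/(S_up−S_dn) = (8.7272−1.8797)/(29.6100−16.5900) = 0.5259. V = [p*·8.7272 + (1−p*)·1.8797]/1.07 = 4.6468. B = V − Δ·S = -6.3975.
Check: Δ(0,0)·S0 + B(0,0) = 4.6468 = V0.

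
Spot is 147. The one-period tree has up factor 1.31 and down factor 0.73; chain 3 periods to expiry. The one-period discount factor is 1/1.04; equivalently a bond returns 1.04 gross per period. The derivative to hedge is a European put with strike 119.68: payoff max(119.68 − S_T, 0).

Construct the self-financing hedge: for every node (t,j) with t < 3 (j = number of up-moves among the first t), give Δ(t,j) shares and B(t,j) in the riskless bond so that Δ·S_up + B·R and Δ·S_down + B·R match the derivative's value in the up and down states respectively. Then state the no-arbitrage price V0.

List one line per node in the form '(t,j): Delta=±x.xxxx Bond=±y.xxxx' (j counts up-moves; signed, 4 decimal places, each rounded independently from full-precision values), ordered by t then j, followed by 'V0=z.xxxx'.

(0,0): Delta=-0.1988 Bond=40.1019
(1,0): Delta=-0.4676 Bond=70.5503
(1,1): Delta=-0.0684 Bond=16.5835
(2,0): Delta=-1.0000 Bond=115.0769
(2,1): Delta=-0.2092 Bond=37.0489
(2,2): Delta=0.0000 Bond=0.0000
V0=10.8744

Under the risk-neutral measure, an up-move has probability p* = (R−d)/(u−d) = 0.5345 and values discount at R = 1.04.
Payoff layer (t=3): V(3,0)=62.4945, V(3,1)=17.0594, V(3,2)=0.0000, V(3,3)=0.0000
  t=2,j=0: stock 78.3363 → up 102.6206 (V=17.0594), down 57.1855 (V=62.4945). Price 36.7406; hedge Δ=-1.0000, bond B=115.0769.
  t=2,j=1: stock 140.5761 → up 184.1547 (V=0.0000), down 102.6206 (V=17.0594). Price 7.6360; hedge Δ=-0.2092, bond B=37.0489.
  t=2,j=2: stock 252.2667 → up 330.4694 (V=0.0000), down 184.1547 (V=0.0000). Price 0.0000; hedge Δ=0.0000, bond B=0.0000.
  t=1,j=0: stock 107.3100 → up 140.5761 (V=7.6360), down 78.3363 (V=36.7406). Price 20.3699; hedge Δ=-0.4676, bond B=70.5503.
  t=1,j=1: stock 192.5700 → up 252.2667 (V=0.0000), down 140.5761 (V=7.6360). Price 3.4180; hedge Δ=-0.0684, bond B=16.5835.
  t=0,j=0: stock 147.0000 → up 192.5700 (V=3.4180), down 107.3100 (V=20.3699). Price 10.8744; hedge Δ=-0.1988, bond B=40.1019.
Each (Δ,B) replicates both successor values, so the strategy is self-financing and V0 is arbitrage-free.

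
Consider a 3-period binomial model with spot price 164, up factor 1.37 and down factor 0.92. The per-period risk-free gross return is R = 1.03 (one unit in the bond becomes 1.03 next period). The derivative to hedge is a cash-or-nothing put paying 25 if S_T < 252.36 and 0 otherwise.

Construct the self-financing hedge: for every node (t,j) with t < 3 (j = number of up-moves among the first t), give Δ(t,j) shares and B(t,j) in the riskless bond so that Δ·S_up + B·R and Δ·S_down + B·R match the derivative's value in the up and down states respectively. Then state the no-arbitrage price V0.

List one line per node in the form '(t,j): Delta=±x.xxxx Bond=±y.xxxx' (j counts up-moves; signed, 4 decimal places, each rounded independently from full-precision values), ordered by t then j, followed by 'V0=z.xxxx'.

Under the risk-neutral measure, an up-move has probability p* = (R−d)/(u−d) = 0.2444 and values discount at R = 1.03.
Terminal values V(3,·): V(3,0)=25.0000, V(3,1)=25.0000, V(3,2)=0.0000, V(3,3)=0.0000
Node (2,0) S=138.8096: V=(p*·25.0000+(1−p*)·25.0000)/1.03=24.2718; Δ=(25.0000−25.0000)/(190.1692−127.7048)=0.0000; B=V−Δ·S=24.2718
Node (2,1) S=206.7056: V=(p*·0.0000+(1−p*)·25.0000)/1.03=18.3387; Δ=(0.0000−25.0000)/(283.1867−190.1692)=-0.2688; B=V−Δ·S=73.8943
Node (2,2) S=307.8116: V=(p*·0.0000+(1−p*)·0.0000)/1.03=0.0000; Δ=(0.0000−0.0000)/(421.7019−283.1867)=0.0000; B=V−Δ·S=0.0000
Node (1,0) S=150.8800: V=(p*·18.3387+(1−p*)·24.2718)/1.03=22.1568; Δ=(18.3387−24.2718)/(206.7056−138.8096)=-0.0874; B=V−Δ·S=35.3415
Node (1,1) S=224.6800: V=(p*·0.0000+(1−p*)·18.3387)/1.03=13.4524; Δ=(0.0000−18.3387)/(307.8116−206.7056)=-0.1814; B=V−Δ·S=54.2051
Node (0,0) S=164.0000: V=(p*·13.4524+(1−p*)·22.1568)/1.03=19.4457; Δ=(13.4524−22.1568)/(224.6800−150.8800)=-0.1179; B=V−Δ·S=38.7890
Root portfolio cost Δ·164+B reproduces V0=19.4457.

(0,0): Delta=-0.1179 Bond=38.7890
(1,0): Delta=-0.0874 Bond=35.3415
(1,1): Delta=-0.1814 Bond=54.2051
(2,0): Delta=0.0000 Bond=24.2718
(2,1): Delta=-0.2688 Bond=73.8943
(2,2): Delta=0.0000 Bond=0.0000
V0=19.4457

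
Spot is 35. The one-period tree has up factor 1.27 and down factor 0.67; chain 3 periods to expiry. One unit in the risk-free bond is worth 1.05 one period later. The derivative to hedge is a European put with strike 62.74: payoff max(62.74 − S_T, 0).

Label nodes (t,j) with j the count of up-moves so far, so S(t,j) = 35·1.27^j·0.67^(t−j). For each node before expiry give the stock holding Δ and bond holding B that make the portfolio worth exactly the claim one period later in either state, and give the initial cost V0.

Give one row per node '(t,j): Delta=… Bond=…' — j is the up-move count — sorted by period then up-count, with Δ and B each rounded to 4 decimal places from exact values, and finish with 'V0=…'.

(0,0): Delta=-0.8449 Bond=50.7329
(1,0): Delta=-1.0000 Bond=56.9070
(1,1): Delta=-0.7975 Bond=51.1637
(2,0): Delta=-1.0000 Bond=59.7524
(2,1): Delta=-1.0000 Bond=59.7524
(2,2): Delta=-0.7357 Bond=50.2305
V0=21.1620

Under the risk-neutral measure, an up-move has probability p* = (R−d)/(u−d) = 0.6333 and values discount at R = 1.05.
Terminal payoffs: V(3,0)=52.2133, V(3,1)=42.7864, V(3,2)=24.9175, V(3,3)=0.0000
  t=2,j=0: stock 15.7115 → up 19.9536 (V=42.7864), down 10.5267 (V=52.2133). Price 44.0409; hedge Δ=-1.0000, bond B=59.7524.
  t=2,j=1: stock 29.7815 → up 37.8225 (V=24.9175), down 19.9536 (V=42.7864). Price 29.9709; hedge Δ=-1.0000, bond B=59.7524.
  t=2,j=2: stock 56.4515 → up 71.6934 (V=0.0000), down 37.8225 (V=24.9175). Price 8.7013; hedge Δ=-0.7357, bond B=50.2305.
  t=1,j=0: stock 23.4500 → up 29.7815 (V=29.9709), down 15.7115 (V=44.0409). Price 33.4570; hedge Δ=-1.0000, bond B=56.9070.
  t=1,j=1: stock 44.4500 → up 56.4515 (V=8.7013), down 29.7815 (V=29.9709). Price 15.7145; hedge Δ=-0.7975, bond B=51.1637.
  t=0,j=0: stock 35.0000 → up 44.4500 (V=15.7145), down 23.4500 (V=33.4570). Price 21.1620; hedge Δ=-0.8449, bond B=50.7329.
Self-financing check: at every node Δ·S+B equals the discounted successor values.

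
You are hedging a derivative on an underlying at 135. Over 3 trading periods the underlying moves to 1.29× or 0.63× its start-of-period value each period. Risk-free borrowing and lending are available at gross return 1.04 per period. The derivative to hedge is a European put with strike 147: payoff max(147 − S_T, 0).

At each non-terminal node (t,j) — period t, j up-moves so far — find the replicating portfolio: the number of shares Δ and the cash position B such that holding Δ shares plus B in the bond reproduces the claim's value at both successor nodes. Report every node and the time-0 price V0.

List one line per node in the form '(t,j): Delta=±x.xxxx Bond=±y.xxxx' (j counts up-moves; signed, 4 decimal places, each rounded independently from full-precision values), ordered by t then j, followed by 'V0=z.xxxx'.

(0,0): Delta=-0.4282 Bond=83.9182
(1,0): Delta=-1.0000 Bond=135.9098
(1,1): Delta=-0.2579 Bond=57.6196
(2,0): Delta=-1.0000 Bond=141.3462
(2,1): Delta=-1.0000 Bond=141.3462
(2,2): Delta=-0.0369 Bond=10.2770
V0=26.1163

No-arbitrage ⇒ martingale measure with p* = (R−d)/(u−d) = 0.6212.
Terminal payoffs: V(3,0)=113.2437, V(3,1)=77.8799, V(3,2)=5.4683, V(3,3)=0.0000
Node (2,0) S=53.5815: V=(p*·77.8799+(1−p*)·113.2437)/1.04=87.7647; Δ=(77.8799−113.2437)/(69.1201−33.7563)=-1.0000; B=V−Δ·S=141.3462
Node (2,1) S=109.7145: V=(p*·5.4683+(1−p*)·77.8799)/1.04=31.6317; Δ=(5.4683−77.8799)/(141.5317−69.1201)=-1.0000; B=V−Δ·S=141.3462
Node (2,2) S=224.6535: V=(p*·0.0000+(1−p*)·5.4683)/1.04=1.9917; Δ=(0.0000−5.4683)/(289.8030−141.5317)=-0.0369; B=V−Δ·S=10.2770
Node (1,0) S=85.0500: V=(p*·31.6317+(1−p*)·87.7647)/1.04=50.8598; Δ=(31.6317−87.7647)/(109.7145−53.5815)=-1.0000; B=V−Δ·S=135.9098
Node (1,1) S=174.1500: V=(p*·1.9917+(1−p*)·31.6317)/1.04=12.7105; Δ=(1.9917−31.6317)/(224.6535−109.7145)=-0.2579; B=V−Δ·S=57.6196
Node (0,0) S=135.0000: V=(p*·12.7105+(1−p*)·50.8598)/1.04=26.1163; Δ=(12.7105−50.8598)/(174.1500−85.0500)=-0.4282; B=V−Δ·S=83.9182
Each (Δ,B) replicates both successor values, so the strategy is self-financing and V0 is arbitrage-free.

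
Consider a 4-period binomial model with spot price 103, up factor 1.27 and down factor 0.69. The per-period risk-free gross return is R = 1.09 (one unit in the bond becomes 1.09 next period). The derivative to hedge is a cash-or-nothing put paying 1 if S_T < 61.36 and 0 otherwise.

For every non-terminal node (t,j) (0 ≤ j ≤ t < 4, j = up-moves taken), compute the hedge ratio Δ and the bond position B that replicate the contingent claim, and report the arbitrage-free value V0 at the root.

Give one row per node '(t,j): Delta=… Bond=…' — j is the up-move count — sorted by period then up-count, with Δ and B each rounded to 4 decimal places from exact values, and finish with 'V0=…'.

Under the risk-neutral measure, an up-move has probability p* = (R−d)/(u−d) = 0.6897 and values discount at R = 1.09.
At expiry t=4: V(4,0)=1.0000, V(4,1)=1.0000, V(4,2)=0.0000, V(4,3)=0.0000, V(4,4)=0.0000
  t=3,j=0: stock 33.8364 → up 42.9723 (V=1.0000), down 23.3471 (V=1.0000). Price 0.9174; hedge Δ=0.0000, bond B=0.9174.
  t=3,j=1: stock 62.2786 → up 79.0939 (V=0.0000), down 42.9723 (V=1.0000). Price 0.2847; hedge Δ=-0.0277, bond B=2.0089.
  t=3,j=2: stock 114.6288 → up 145.5786 (V=0.0000), down 79.0939 (V=0.0000). Price 0.0000; hedge Δ=0.0000, bond B=0.0000.
  t=3,j=3: stock 210.9834 → up 267.9490 (V=0.0000), down 145.5786 (V=0.0000). Price 0.0000; hedge Δ=0.0000, bond B=0.0000.
  t=2,j=0: stock 49.0383 → up 62.2786 (V=0.2847), down 33.8364 (V=0.9174). Price 0.4414; hedge Δ=-0.0222, bond B=1.5322.
  t=2,j=1: stock 90.2589 → up 114.6288 (V=0.0000), down 62.2786 (V=0.2847). Price 0.0811; hedge Δ=-0.0054, bond B=0.5720.
  t=2,j=2: stock 166.1287 → up 210.9834 (V=0.0000), down 114.6288 (V=0.0000). Price 0.0000; hedge Δ=0.0000, bond B=0.0000.
  t=1,j=0: stock 71.0700 → up 90.2589 (V=0.0811), down 49.0383 (V=0.4414). Price 0.1770; hedge Δ=-0.0087, bond B=0.7981.
  t=1,j=1: stock 130.8100 → up 166.1287 (V=0.0000), down 90.2589 (V=0.0811). Price 0.0231; hedge Δ=-0.0011, bond B=0.1628.
  t=0,j=0: stock 103.0000 → up 130.8100 (V=0.0231), down 71.0700 (V=0.1770). Price 0.0650; hedge Δ=-0.0026, bond B=0.3303.
Self-financing check: at every node Δ·S+B equals the discounted successor values.

(0,0): Delta=-0.0026 Bond=0.3303
(1,0): Delta=-0.0087 Bond=0.7981
(1,1): Delta=-0.0011 Bond=0.1628
(2,0): Delta=-0.0222 Bond=1.5322
(2,1): Delta=-0.0054 Bond=0.5720
(2,2): Delta=0.0000 Bond=0.0000
(3,0): Delta=0.0000 Bond=0.9174
(3,1): Delta=-0.0277 Bond=2.0089
(3,2): Delta=0.0000 Bond=0.0000
(3,3): Delta=0.0000 Bond=0.0000
V0=0.0650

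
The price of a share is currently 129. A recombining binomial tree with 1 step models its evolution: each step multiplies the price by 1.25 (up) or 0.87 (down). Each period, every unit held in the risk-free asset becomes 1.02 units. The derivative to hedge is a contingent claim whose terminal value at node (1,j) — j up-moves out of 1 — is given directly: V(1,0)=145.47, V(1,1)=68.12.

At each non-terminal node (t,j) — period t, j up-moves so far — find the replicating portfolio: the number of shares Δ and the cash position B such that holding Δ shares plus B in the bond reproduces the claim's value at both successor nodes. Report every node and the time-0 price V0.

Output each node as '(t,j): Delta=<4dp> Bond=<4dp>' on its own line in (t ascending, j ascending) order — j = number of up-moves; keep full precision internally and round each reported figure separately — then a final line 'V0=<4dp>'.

(0,0): Delta=-1.5779 Bond=316.2361
V0=112.6834

Risk-neutral probability p* = (R−d)/(u−d) = (1.02−0.87)/(1.25−0.87) = 0.3947.
Terminal values V(1,·): V(1,0)=145.4700, V(1,1)=68.1200
(0,0): S=129.0000. Δ = (V_up−V_dn)/(S_up−S_dn) = (68.1200−145.4700)/(161.2500−112.2300) = -1.5779. V = [p*·68.1200 + (1−p*)·145.4700]/1.02 = 112.6834. B = V − Δ·S = 316.2361.
Self-financing check: at every node Δ·S+B equals the discounted successor values.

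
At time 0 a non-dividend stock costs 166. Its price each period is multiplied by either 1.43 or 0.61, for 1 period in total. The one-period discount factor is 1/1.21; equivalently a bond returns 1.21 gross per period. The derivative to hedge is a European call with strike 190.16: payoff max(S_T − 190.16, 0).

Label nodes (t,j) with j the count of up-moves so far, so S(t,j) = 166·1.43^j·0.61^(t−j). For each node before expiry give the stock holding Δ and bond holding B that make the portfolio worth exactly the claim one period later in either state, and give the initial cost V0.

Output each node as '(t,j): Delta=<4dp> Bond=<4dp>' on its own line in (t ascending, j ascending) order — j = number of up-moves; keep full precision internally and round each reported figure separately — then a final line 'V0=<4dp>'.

Under the risk-neutral measure, an up-move has probability p* = (R−d)/(u−d) = 0.7317 and values discount at R = 1.21.
Payoff layer (t=1): V(1,0)=0.0000, V(1,1)=47.2200
Node (0,0) S=166.0000: V=(p*·47.2200+(1−p*)·0.0000)/1.21=28.5547; Δ=(47.2200−0.0000)/(237.3800−101.2600)=0.3469; B=V−Δ·S=-29.0306
Each (Δ,B) replicates both successor values, so the strategy is self-financing and V0 is arbitrage-free.

(0,0): Delta=0.3469 Bond=-29.0306
V0=28.5547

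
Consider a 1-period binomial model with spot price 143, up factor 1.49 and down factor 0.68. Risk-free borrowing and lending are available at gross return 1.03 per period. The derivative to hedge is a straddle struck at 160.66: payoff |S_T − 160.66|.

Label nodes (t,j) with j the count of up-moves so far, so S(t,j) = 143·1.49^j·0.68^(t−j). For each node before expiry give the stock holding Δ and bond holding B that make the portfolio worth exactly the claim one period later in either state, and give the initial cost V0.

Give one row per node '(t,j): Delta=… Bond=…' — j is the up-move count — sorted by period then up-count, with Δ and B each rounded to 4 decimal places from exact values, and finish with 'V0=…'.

The replicating-portfolio and risk-neutral prices coincide; use p* = (1.03−0.68)/(1.49−0.68) = 0.4321 for the latter.
Payoff layer (t=1): V(1,0)=63.4200, V(1,1)=52.4100
Node (0,0) S=143.0000: V=(p*·52.4100+(1−p*)·63.4200)/1.03=56.9540; Δ=(52.4100−63.4200)/(213.0700−97.2400)=-0.0951; B=V−Δ·S=70.5466
Root portfolio cost Δ·143+B reproduces V0=56.9540.

(0,0): Delta=-0.0951 Bond=70.5466
V0=56.9540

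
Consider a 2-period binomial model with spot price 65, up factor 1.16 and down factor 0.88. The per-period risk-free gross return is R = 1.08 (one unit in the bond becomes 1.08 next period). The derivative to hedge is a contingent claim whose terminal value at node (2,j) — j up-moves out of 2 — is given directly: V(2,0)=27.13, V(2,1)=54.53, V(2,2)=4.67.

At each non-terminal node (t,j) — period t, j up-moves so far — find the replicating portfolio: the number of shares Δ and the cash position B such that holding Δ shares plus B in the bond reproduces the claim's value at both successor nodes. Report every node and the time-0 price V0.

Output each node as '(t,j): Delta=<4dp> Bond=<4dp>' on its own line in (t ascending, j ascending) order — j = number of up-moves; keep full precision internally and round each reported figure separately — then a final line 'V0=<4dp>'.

(0,0): Delta=-1.4136 Bond=114.9074
(1,0): Delta=1.7108 Bond=-54.6151
(1,1): Delta=-2.3617 Bond=195.5860
V0=23.0234

Under the risk-neutral measure, an up-move has probability p* = (R−d)/(u−d) = 0.7143 and values discount at R = 1.08.
Terminal values V(2,·): V(2,0)=27.1300, V(2,1)=54.5300, V(2,2)=4.6700
Node (1,0) S=57.2000: V=(p*·54.5300+(1−p*)·27.1300)/1.08=43.2421; Δ=(54.5300−27.1300)/(66.3520−50.3360)=1.7108; B=V−Δ·S=-54.6151
Node (1,1) S=75.4000: V=(p*·4.6700+(1−p*)·54.5300)/1.08=17.5146; Δ=(4.6700−54.5300)/(87.4640−66.3520)=-2.3617; B=V−Δ·S=195.5860
Node (0,0) S=65.0000: V=(p*·17.5146+(1−p*)·43.2421)/1.08=23.0234; Δ=(17.5146−43.2421)/(75.4000−57.2000)=-1.4136; B=V−Δ·S=114.9074
Each (Δ,B) replicates both successor values, so the strategy is self-financing and V0 is arbitrage-free.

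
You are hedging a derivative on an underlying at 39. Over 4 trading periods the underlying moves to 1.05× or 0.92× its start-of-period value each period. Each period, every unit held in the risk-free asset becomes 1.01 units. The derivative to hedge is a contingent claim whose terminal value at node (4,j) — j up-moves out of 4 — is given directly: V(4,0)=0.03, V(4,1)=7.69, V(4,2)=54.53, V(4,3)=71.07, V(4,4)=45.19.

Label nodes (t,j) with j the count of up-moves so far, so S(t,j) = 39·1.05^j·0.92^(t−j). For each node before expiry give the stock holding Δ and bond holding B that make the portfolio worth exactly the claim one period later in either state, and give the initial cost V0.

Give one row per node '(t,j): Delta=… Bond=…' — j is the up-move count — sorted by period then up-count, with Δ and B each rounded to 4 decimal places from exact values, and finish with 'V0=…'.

Risk-neutral probability p* = (R−d)/(u−d) = (1.01−0.92)/(1.05−0.92) = 0.6923.
Terminal values V(4,·): V(4,0)=0.0300, V(4,1)=7.6900, V(4,2)=54.5300, V(4,3)=71.0700, V(4,4)=45.1900
Node (3,0) S=30.3688: V=(p*·7.6900+(1−p*)·0.0300)/1.01=5.2803; Δ=(7.6900−0.0300)/(31.8873−27.9393)=1.9402; B=V−Δ·S=-53.6428
Node (3,1) S=34.6601: V=(p*·54.5300+(1−p*)·7.6900)/1.01=39.7205; Δ=(54.5300−7.6900)/(36.3931−31.8873)=10.3955; B=V−Δ·S=-320.5872
Node (3,2) S=39.5577: V=(p*·71.0700+(1−p*)·54.5300)/1.01=65.3275; Δ=(71.0700−54.5300)/(41.5356−36.3931)=3.2163; B=V−Δ·S=-61.9033
Node (3,3) S=45.1474: V=(p*·45.1900+(1−p*)·71.0700)/1.01=52.6268; Δ=(45.1900−71.0700)/(47.4047−41.5356)=-4.4095; B=V−Δ·S=251.7037
Node (2,0) S=33.0096: V=(p*·39.7205+(1−p*)·5.2803)/1.01=28.8351; Δ=(39.7205−5.2803)/(34.6601−30.3688)=8.0257; B=V−Δ·S=-236.0896
Node (2,1) S=37.6740: V=(p*·65.3275+(1−p*)·39.7205)/1.01=56.8796; Δ=(65.3275−39.7205)/(39.5577−34.6601)=5.2285; B=V−Δ·S=-140.0974
Node (2,2) S=42.9975: V=(p*·52.6268+(1−p*)·65.3275)/1.01=55.9750; Δ=(52.6268−65.3275)/(45.1474−39.5577)=-2.2722; B=V−Δ·S=153.6725
Node (1,0) S=35.8800: V=(p*·56.8796+(1−p*)·28.8351)/1.01=47.7728; Δ=(56.8796−28.8351)/(37.6740−33.0096)=6.0125; B=V−Δ·S=-167.9539
Node (1,1) S=40.9500: V=(p*·55.9750+(1−p*)·56.8796)/1.01=55.6964; Δ=(55.9750−56.8796)/(42.9975−37.6740)=-0.1699; B=V−Δ·S=62.6553
Node (0,0) S=39.0000: V=(p*·55.6964+(1−p*)·47.7728)/1.01=52.7310; Δ=(55.6964−47.7728)/(40.9500−35.8800)=1.5628; B=V−Δ·S=-8.2192
Self-financing check: at every node Δ·S+B equals the discounted successor values.

(0,0): Delta=1.5628 Bond=-8.2192
(1,0): Delta=6.0125 Bond=-167.9539
(1,1): Delta=-0.1699 Bond=62.6553
(2,0): Delta=8.0257 Bond=-236.0896
(2,1): Delta=5.2285 Bond=-140.0974
(2,2): Delta=-2.2722 Bond=153.6725
(3,0): Delta=1.9402 Bond=-53.6428
(3,1): Delta=10.3955 Bond=-320.5872
(3,2): Delta=3.2163 Bond=-61.9033
(3,3): Delta=-4.4095 Bond=251.7037
V0=52.7310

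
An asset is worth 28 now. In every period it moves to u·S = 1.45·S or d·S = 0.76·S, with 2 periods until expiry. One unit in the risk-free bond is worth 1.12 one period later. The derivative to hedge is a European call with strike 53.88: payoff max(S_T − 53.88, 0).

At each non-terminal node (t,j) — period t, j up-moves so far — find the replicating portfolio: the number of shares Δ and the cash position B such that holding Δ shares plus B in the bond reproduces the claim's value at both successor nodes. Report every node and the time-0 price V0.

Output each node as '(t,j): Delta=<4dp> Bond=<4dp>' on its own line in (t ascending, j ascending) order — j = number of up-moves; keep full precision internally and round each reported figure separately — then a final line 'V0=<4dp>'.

Under the risk-neutral measure, an up-move has probability p* = (R−d)/(u−d) = 0.5217 and values discount at R = 1.12.
Terminal values V(2,·): V(2,0)=0.0000, V(2,1)=0.0000, V(2,2)=4.9900
  t=1,j=0: stock 21.2800 → up 30.8560 (V=0.0000), down 16.1728 (V=0.0000). Price 0.0000; hedge Δ=0.0000, bond B=0.0000.
  t=1,j=1: stock 40.6000 → up 58.8700 (V=4.9900), down 30.8560 (V=0.0000). Price 2.3245; hedge Δ=0.1781, bond B=-4.9073.
  t=0,j=0: stock 28.0000 → up 40.6000 (V=2.3245), down 21.2800 (V=0.0000). Price 1.0829; hedge Δ=0.1203, bond B=-2.2860.
Each (Δ,B) replicates both successor values, so the strategy is self-financing and V0 is arbitrage-free.

(0,0): Delta=0.1203 Bond=-2.2860
(1,0): Delta=0.0000 Bond=0.0000
(1,1): Delta=0.1781 Bond=-4.9073
V0=1.0829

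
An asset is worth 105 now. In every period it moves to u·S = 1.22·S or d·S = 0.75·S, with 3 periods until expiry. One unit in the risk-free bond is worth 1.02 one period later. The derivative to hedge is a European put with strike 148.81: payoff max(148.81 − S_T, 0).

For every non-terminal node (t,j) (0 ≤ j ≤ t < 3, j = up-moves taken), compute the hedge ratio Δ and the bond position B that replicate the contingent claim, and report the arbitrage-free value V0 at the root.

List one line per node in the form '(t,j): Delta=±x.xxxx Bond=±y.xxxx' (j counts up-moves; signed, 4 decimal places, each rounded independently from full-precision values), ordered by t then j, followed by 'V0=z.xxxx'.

Risk-neutral probability p* = (R−d)/(u−d) = (1.02−0.75)/(1.22−0.75) = 0.5745.
Payoff layer (t=3): V(3,0)=104.5131, V(3,1)=76.7538, V(3,2)=31.5985, V(3,3)=0.0000
Node (2,0) S=59.0625: V=(p*·76.7538+(1−p*)·104.5131)/1.02=86.8297; Δ=(76.7538−104.5131)/(72.0562−44.2969)=-1.0000; B=V−Δ·S=145.8922
Node (2,1) S=96.0750: V=(p*·31.5985+(1−p*)·76.7538)/1.02=49.8172; Δ=(31.5985−76.7538)/(117.2115−72.0562)=-1.0000; B=V−Δ·S=145.8922
Node (2,2) S=156.2820: V=(p*·0.0000+(1−p*)·31.5985)/1.02=13.1825; Δ=(0.0000−31.5985)/(190.6640−117.2115)=-0.4302; B=V−Δ·S=80.4134
Node (1,0) S=78.7500: V=(p*·49.8172+(1−p*)·86.8297)/1.02=64.2815; Δ=(49.8172−86.8297)/(96.0750−59.0625)=-1.0000; B=V−Δ·S=143.0315
Node (1,1) S=128.1000: V=(p*·13.1825+(1−p*)·49.8172)/1.02=28.2076; Δ=(13.1825−49.8172)/(156.2820−96.0750)=-0.6085; B=V−Δ·S=106.1536
Node (0,0) S=105.0000: V=(p*·28.2076+(1−p*)·64.2815)/1.02=42.7041; Δ=(28.2076−64.2815)/(128.1000−78.7500)=-0.7310; B=V−Δ·S=119.4572
Check: Δ(0,0)·S0 + B(0,0) = 42.7041 = V0.

(0,0): Delta=-0.7310 Bond=119.4572
(1,0): Delta=-1.0000 Bond=143.0315
(1,1): Delta=-0.6085 Bond=106.1536
(2,0): Delta=-1.0000 Bond=145.8922
(2,1): Delta=-1.0000 Bond=145.8922
(2,2): Delta=-0.4302 Bond=80.4134
V0=42.7041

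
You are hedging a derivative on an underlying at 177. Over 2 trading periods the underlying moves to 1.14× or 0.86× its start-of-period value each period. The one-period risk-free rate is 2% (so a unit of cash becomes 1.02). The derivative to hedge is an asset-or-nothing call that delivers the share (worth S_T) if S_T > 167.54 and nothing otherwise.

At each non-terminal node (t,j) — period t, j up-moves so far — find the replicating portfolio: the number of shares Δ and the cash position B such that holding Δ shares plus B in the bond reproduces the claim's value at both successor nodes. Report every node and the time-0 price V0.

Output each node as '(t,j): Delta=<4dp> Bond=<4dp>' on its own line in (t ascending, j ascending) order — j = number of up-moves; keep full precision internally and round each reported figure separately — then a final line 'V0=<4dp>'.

(0,0): Delta=2.1098 Bond=-219.5532
(1,0): Delta=4.0714 Bond=-522.5367
(1,1): Delta=1.0000 Bond=0.0000
V0=153.8891

No-arbitrage ⇒ martingale measure with p* = (R−d)/(u−d) = 0.5714.
Payoff layer (t=2): V(2,0)=0.0000, V(2,1)=173.5308, V(2,2)=230.0292
Node (1,0) S=152.2200: V=(p*·173.5308+(1−p*)·0.0000)/1.02=97.2161; Δ=(173.5308−0.0000)/(173.5308−130.9092)=4.0714; B=V−Δ·S=-522.5367
Node (1,1) S=201.7800: V=(p*·230.0292+(1−p*)·173.5308)/1.02=201.7800; Δ=(230.0292−173.5308)/(230.0292−173.5308)=1.0000; B=V−Δ·S=0.0000
Node (0,0) S=177.0000: V=(p*·201.7800+(1−p*)·97.2161)/1.02=153.8891; Δ=(201.7800−97.2161)/(201.7800−152.2200)=2.1098; B=V−Δ·S=-219.5532
Check: Δ(0,0)·S0 + B(0,0) = 153.8891 = V0.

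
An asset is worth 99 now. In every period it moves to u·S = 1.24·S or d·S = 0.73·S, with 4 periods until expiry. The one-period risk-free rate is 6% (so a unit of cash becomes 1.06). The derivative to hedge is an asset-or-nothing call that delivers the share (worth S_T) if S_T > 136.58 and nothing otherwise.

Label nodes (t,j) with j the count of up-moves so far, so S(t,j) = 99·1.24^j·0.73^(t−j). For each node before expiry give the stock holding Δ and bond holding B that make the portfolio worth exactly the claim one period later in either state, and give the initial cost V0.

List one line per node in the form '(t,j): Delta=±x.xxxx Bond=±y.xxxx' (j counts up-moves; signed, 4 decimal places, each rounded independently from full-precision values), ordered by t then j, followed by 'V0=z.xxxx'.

Since d<R<u, set p* = (R−d)/(u−d) = 0.6471; price each node as the discounted p*-expectation of its children.
Terminal payoffs: V(4,0)=0.0000, V(4,1)=0.0000, V(4,2)=0.0000, V(4,3)=137.7917, V(4,4)=234.0572
Node (3,0) S=38.5127: V=(p*·0.0000+(1−p*)·0.0000)/1.06=0.0000; Δ=(0.0000−0.0000)/(47.7557−28.1143)=0.0000; B=V−Δ·S=0.0000
Node (3,1) S=65.4188: V=(p*·0.0000+(1−p*)·0.0000)/1.06=0.0000; Δ=(0.0000−0.0000)/(81.1193−47.7557)=0.0000; B=V−Δ·S=0.0000
Node (3,2) S=111.1224: V=(p*·137.7917+(1−p*)·0.0000)/1.06=84.1126; Δ=(137.7917−0.0000)/(137.7917−81.1193)=2.4314; B=V−Δ·S=-186.0672
Node (3,3) S=188.7558: V=(p*·234.0572+(1−p*)·137.7917)/1.06=188.7558; Δ=(234.0572−137.7917)/(234.0572−137.7917)=1.0000; B=V−Δ·S=0.0000
Node (2,0) S=52.7571: V=(p*·0.0000+(1−p*)·0.0000)/1.06=0.0000; Δ=(0.0000−0.0000)/(65.4188−38.5127)=0.0000; B=V−Δ·S=0.0000
Node (2,1) S=89.6148: V=(p*·84.1126+(1−p*)·0.0000)/1.06=51.3451; Δ=(84.1126−0.0000)/(111.1224−65.4188)=1.8404; B=V−Δ·S=-113.5816
Node (2,2) S=152.2224: V=(p*·188.7558+(1−p*)·84.1126)/1.06=143.2291; Δ=(188.7558−84.1126)/(188.7558−111.1224)=1.3479; B=V−Δ·S=-61.9536
Node (1,0) S=72.2700: V=(p*·51.3451+(1−p*)·0.0000)/1.06=31.3427; Δ=(51.3451−0.0000)/(89.6148−52.7571)=1.3931; B=V−Δ·S=-69.3339
Node (1,1) S=122.7600: V=(p*·143.2291+(1−p*)·51.3451)/1.06=104.5278; Δ=(143.2291−51.3451)/(152.2224−89.6148)=1.4676; B=V−Δ·S=-75.6370
Node (0,0) S=99.0000: V=(p*·104.5278+(1−p*)·31.3427)/1.06=74.2432; Δ=(104.5278−31.3427)/(122.7600−72.2700)=1.4495; B=V−Δ·S=-69.2570
Check: Δ(0,0)·S0 + B(0,0) = 74.2432 = V0.

(0,0): Delta=1.4495 Bond=-69.2570
(1,0): Delta=1.3931 Bond=-69.3339
(1,1): Delta=1.4676 Bond=-75.6370
(2,0): Delta=0.0000 Bond=0.0000
(2,1): Delta=1.8404 Bond=-113.5816
(2,2): Delta=1.3479 Bond=-61.9536
(3,0): Delta=0.0000 Bond=0.0000
(3,1): Delta=0.0000 Bond=0.0000
(3,2): Delta=2.4314 Bond=-186.0672
(3,3): Delta=1.0000 Bond=0.0000
V0=74.2432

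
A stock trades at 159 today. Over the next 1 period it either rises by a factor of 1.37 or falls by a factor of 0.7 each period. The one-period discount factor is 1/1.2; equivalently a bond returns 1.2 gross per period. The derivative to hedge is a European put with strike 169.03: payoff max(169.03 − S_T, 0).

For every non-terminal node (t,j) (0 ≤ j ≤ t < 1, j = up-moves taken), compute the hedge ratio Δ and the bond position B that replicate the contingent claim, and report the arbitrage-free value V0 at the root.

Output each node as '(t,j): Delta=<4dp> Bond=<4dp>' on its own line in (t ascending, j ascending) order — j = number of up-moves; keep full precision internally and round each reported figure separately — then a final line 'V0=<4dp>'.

(0,0): Delta=-0.5419 Bond=98.3708
V0=12.2066

Under the risk-neutral measure, an up-move has probability p* = (R−d)/(u−d) = 0.7463 and values discount at R = 1.2.
At expiry t=1: V(1,0)=57.7300, V(1,1)=0.0000
  t=0,j=0: stock 159.0000 → up 217.8300 (V=0.0000), down 111.3000 (V=57.7300). Price 12.2066; hedge Δ=-0.5419, bond B=98.3708.
Each (Δ,B) replicates both successor values, so the strategy is self-financing and V0 is arbitrage-free.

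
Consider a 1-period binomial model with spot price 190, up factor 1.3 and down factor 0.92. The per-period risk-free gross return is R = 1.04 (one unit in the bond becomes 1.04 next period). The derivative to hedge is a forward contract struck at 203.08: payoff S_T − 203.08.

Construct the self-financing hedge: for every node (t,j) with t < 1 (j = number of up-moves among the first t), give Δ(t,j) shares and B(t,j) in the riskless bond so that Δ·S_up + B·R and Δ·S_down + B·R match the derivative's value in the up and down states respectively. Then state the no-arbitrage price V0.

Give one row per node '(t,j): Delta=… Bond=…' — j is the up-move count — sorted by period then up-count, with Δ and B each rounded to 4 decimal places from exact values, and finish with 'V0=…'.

(0,0): Delta=1.0000 Bond=-195.2692
V0=-5.2692

Under the risk-neutral measure, an up-move has probability p* = (R−d)/(u−d) = 0.3158 and values discount at R = 1.04.
Terminal payoffs: V(1,0)=-28.2800, V(1,1)=43.9200
(0,0): S=190.0000. Δ = (V_up−V_dn)/(S_up−S_dn) = (43.9200−-28.2800)/(247.0000−174.8000) = 1.0000. V = [p*·43.9200 + (1−p*)·-28.2800]/1.04 = -5.2692. B = V − Δ·S = -195.2692.
The time-0 hedge costs -5.2692, which is the no-arbitrage price.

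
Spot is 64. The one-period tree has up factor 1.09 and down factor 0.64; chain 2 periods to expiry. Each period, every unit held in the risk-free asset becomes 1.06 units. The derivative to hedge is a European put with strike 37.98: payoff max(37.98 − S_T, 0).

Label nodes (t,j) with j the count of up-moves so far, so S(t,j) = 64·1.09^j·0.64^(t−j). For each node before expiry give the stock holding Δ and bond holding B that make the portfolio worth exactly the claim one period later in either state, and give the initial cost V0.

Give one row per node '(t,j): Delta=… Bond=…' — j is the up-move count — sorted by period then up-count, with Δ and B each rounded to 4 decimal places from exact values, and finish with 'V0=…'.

(0,0): Delta=-0.0257 Bond=1.6909
(1,0): Delta=-0.6383 Bond=26.8858
(1,1): Delta=0.0000 Bond=0.0000
V0=0.0465

Under the risk-neutral measure, an up-move has probability p* = (R−d)/(u−d) = 0.9333 and values discount at R = 1.06.
Terminal values V(2,·): V(2,0)=11.7656, V(2,1)=0.0000, V(2,2)=0.0000
(1,0): S=40.9600. Δ = (V_up−V_dn)/(S_up−S_dn) = (0.0000−11.7656)/(44.6464−26.2144) = -0.6383. V = [p*·0.0000 + (1−p*)·11.7656]/1.06 = 0.7400. B = V − Δ·S = 26.8858.
(1,1): S=69.7600. Δ = (V_up−V_dn)/(S_up−S_dn) = (0.0000−0.0000)/(76.0384−44.6464) = 0.0000. V = [p*·0.0000 + (1−p*)·0.0000]/1.06 = 0.0000. B = V − Δ·S = 0.0000.
(0,0): S=64.0000. Δ = (V_up−V_dn)/(S_up−S_dn) = (0.0000−0.7400)/(69.7600−40.9600) = -0.0257. V = [p*·0.0000 + (1−p*)·0.7400]/1.06 = 0.0465. B = V − Δ·S = 1.6909.
Root portfolio cost Δ·64+B reproduces V0=0.0465.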